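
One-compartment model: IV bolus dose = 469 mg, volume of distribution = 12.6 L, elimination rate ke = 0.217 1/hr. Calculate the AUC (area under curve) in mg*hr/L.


C0 = Dose/Vd = 469/12.6 = 37.2222 mg/L
AUC = C0/ke = 37.2222/0.217
AUC = 171.5 mg*hr/L


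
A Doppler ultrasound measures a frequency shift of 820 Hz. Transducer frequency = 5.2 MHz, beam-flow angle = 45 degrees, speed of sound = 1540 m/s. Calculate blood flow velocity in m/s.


v = fd * c / (2 * f0 * cos(theta))
v = 820 * 1540 / (2 * 5.2000e+06 * cos(45))
v = 0.1717 m/s


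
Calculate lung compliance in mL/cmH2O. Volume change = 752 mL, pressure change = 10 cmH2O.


C = dV / dP
C = 752 / 10
C = 75.2 mL/cmH2O


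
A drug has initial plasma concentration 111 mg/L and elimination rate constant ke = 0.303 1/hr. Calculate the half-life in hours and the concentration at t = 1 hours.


t_half = ln(2) / ke = 0.693147 / 0.303 = 2.288 hr
C(t) = C0 * exp(-ke*t) = 111 * exp(-0.303*1)
C(1) = 81.98 mg/L


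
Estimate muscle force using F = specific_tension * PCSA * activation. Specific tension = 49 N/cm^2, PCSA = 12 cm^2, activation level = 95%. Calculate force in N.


F = sigma * PCSA * activation
F = 49 * 12 * 0.95
F = 558.6 N


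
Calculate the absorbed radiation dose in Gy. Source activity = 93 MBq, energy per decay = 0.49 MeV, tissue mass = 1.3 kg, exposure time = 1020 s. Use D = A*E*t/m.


A = 93 MBq = 9.3000e+07 Bq
E = 0.49 MeV = 7.8498e-14 J
D = A*E*t/m = 9.3000e+07*7.8498e-14*1020/1.3
D = 0.005728 Gy


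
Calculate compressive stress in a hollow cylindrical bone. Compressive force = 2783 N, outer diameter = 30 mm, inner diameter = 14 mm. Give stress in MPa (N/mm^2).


A = pi*(r_o^2 - r_i^2)
r_o = 15 mm, r_i = 7 mm
A = 552.92 mm^2
sigma = F/A = 2783 / 552.92
sigma = 5.033 MPa


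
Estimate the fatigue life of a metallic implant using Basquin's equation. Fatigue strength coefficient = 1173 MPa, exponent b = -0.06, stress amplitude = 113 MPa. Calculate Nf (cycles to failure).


sigma_a = sigma_f' * (2Nf)^b
2Nf = (sigma_a/sigma_f')^(1/b)
2Nf = (113/1173)^(1/-0.06)
2Nf = 8.649536e+16
Nf = 4.3248e+16


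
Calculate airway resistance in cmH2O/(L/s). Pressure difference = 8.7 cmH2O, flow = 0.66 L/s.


R = dP / flow
R = 8.7 / 0.66
R = 13.18 cmH2O/(L/s)


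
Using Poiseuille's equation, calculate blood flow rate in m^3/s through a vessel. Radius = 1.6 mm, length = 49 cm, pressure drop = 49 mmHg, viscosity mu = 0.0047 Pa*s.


Q = pi*r^4*dP / (8*mu*L)
r = 0.0016 m, L = 0.49 m
dP = 49 mmHg = 6532.778 Pa
Q = 7.3004e-06 m^3/s


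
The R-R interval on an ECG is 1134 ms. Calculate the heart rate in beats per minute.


HR = 60 / RR_interval(s)
RR = 1134 ms = 1.134 s
HR = 60 / 1.134 = 52.91 bpm


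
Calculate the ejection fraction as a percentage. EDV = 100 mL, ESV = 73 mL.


SV = EDV - ESV = 100 - 73 = 27 mL
EF = SV/EDV * 100 = 27/100 * 100
EF = 27%


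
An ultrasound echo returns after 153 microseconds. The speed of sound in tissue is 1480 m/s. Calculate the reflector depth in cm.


depth = c * t / 2
t = 153 us = 1.5300e-04 s
depth = 1480 * 1.5300e-04 / 2
depth = 0.11322 m = 11.322 cm


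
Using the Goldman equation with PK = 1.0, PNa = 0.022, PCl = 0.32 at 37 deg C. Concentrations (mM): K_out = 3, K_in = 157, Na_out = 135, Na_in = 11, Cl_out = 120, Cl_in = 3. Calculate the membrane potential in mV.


Vm = (RT/F)*ln((PK*Ko + PNa*Nao + PCl*Cli)/(PK*Ki + PNa*Nai + PCl*Clo))
Numer = 6.93, Denom = 195.642
Vm = -89.27 mV


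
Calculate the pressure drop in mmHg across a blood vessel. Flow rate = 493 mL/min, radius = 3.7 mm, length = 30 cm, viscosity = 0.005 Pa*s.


dP = 8*mu*L*Q / (pi*r^4)
Q = 493 mL/min = 8.21667e-06 m^3/s
dP = 167.464 Pa = 167.464 / 133.322 mmHg = 1.256 mmHg


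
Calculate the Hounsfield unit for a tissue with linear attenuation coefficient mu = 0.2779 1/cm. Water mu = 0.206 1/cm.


HU = ((mu_tissue - mu_water) / mu_water) * 1000
HU = ((0.2779 - 0.206) / 0.206) * 1000
HU = 349


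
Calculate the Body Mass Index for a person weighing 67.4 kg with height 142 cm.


BMI = weight / height^2
height = 142 cm = 1.42 m
BMI = 67.4 / 1.42^2
BMI = 33.43 kg/m^2


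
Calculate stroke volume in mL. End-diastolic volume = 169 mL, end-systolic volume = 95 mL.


SV = EDV - ESV
SV = 169 - 95
SV = 74 mL


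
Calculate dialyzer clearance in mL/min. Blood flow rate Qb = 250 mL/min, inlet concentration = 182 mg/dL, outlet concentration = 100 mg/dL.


K = Qb * (Cb_in - Cb_out) / Cb_in
K = 250 * (182 - 100) / 182
K = 112.6 mL/min


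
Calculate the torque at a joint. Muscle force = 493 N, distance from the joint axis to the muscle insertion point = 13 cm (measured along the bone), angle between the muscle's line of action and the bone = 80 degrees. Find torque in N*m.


Torque = F * d * sin(theta)   (moment arm = d*sin(theta))
d = 13 cm = 0.13 m
Torque = 493 * 0.13 * sin(80)
Torque = 63.12 N*m


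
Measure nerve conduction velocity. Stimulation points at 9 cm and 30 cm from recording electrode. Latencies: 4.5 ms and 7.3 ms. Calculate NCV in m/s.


Distance = (30 - 9) / 100 = 0.21 m
dt = (7.3 - 4.5) / 1000 = 0.0028 s
NCV = dist / dt = 75 m/s


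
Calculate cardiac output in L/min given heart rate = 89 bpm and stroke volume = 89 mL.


CO = HR * SV
CO = 89 * 89 / 1000
CO = 7.921 L/min


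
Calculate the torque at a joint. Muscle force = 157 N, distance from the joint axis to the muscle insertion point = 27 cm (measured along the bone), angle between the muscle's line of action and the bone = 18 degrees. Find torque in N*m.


Torque = F * d * sin(theta)   (moment arm = d*sin(theta))
d = 27 cm = 0.27 m
Torque = 157 * 0.27 * sin(18)
Torque = 13.1 N*m


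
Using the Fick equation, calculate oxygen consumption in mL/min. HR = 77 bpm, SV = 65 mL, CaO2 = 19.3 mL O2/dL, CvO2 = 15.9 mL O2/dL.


CO = HR*SV = 77*65/1000 = 5.005 L/min
a-v O2 diff = 19.3 - 15.9 = 3.4 mL/dL
VO2 = CO * (CaO2-CvO2) * 10 dL/L
VO2 = 5.005 * 3.4 * 10
VO2 = 170.2 mL/min


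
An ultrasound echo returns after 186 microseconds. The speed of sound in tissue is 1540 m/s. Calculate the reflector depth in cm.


depth = c * t / 2
t = 186 us = 1.8600e-04 s
depth = 1540 * 1.8600e-04 / 2
depth = 0.14322 m = 14.322 cm


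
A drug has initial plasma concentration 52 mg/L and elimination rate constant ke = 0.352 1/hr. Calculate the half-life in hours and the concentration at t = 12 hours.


t_half = ln(2) / ke = 0.693147 / 0.352 = 1.969 hr
C(t) = C0 * exp(-ke*t) = 52 * exp(-0.352*12)
C(12) = 0.7613 mg/L


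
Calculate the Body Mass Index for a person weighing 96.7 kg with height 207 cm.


BMI = weight / height^2
height = 207 cm = 2.07 m
BMI = 96.7 / 2.07^2
BMI = 22.57 kg/m^2


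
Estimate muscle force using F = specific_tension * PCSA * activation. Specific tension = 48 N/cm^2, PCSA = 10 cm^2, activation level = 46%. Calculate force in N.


F = sigma * PCSA * activation
F = 48 * 10 * 0.46
F = 220.8 N


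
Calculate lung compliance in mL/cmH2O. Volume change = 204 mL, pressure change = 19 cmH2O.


C = dV / dP
C = 204 / 19
C = 10.74 mL/cmH2O


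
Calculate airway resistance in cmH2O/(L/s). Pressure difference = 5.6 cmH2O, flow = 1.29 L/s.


R = dP / flow
R = 5.6 / 1.29
R = 4.341 cmH2O/(L/s)


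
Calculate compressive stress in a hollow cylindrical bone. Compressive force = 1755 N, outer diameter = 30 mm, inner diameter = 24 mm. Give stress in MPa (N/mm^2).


A = pi*(r_o^2 - r_i^2)
r_o = 15 mm, r_i = 12 mm
A = 254.469 mm^2
sigma = F/A = 1755 / 254.469
sigma = 6.897 MPa


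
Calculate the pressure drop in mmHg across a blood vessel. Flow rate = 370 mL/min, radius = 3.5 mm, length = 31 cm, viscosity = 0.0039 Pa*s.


dP = 8*mu*L*Q / (pi*r^4)
Q = 370 mL/min = 6.16667e-06 m^3/s
dP = 126.516 Pa = 126.516 / 133.322 mmHg = 0.949 mmHg


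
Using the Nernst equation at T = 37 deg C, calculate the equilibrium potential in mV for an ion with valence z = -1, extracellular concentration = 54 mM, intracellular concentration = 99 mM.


E = (RT/(zF)) * ln(C_out/C_in)
T = 37 + 273.15 = 310.15 K
E = (8.314 * 310.15 / (-1 * 96485)) * ln(54/99)
E = 16.2 mV


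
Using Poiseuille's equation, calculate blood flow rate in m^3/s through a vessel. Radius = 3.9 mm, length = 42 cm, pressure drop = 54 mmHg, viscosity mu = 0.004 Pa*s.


Q = pi*r^4*dP / (8*mu*L)
r = 0.0039 m, L = 0.42 m
dP = 54 mmHg = 7199.388 Pa
Q = 3.8932e-04 m^3/s


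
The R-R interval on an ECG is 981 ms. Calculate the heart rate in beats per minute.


HR = 60 / RR_interval(s)
RR = 981 ms = 0.981 s
HR = 60 / 0.981 = 61.16 bpm


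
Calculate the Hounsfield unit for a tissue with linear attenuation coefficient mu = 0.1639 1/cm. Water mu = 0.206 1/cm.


HU = ((mu_tissue - mu_water) / mu_water) * 1000
HU = ((0.1639 - 0.206) / 0.206) * 1000
HU = -204.4


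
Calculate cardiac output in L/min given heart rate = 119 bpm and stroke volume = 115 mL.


CO = HR * SV
CO = 119 * 115 / 1000
CO = 13.69 L/min


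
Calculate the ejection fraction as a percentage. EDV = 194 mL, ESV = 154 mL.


SV = EDV - ESV = 194 - 154 = 40 mL
EF = SV/EDV * 100 = 40/194 * 100
EF = 20.62%


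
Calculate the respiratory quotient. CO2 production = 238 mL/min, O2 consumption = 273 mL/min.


RQ = VCO2 / VO2
RQ = 238 / 273
RQ = 0.8718


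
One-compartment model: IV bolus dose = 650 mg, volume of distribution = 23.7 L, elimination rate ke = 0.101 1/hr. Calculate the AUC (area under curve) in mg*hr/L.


C0 = Dose/Vd = 650/23.7 = 27.4262 mg/L
AUC = C0/ke = 27.4262/0.101
AUC = 271.5 mg*hr/L


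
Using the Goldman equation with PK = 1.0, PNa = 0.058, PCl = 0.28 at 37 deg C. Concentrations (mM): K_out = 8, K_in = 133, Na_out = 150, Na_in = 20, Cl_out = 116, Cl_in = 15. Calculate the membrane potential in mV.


Vm = (RT/F)*ln((PK*Ko + PNa*Nao + PCl*Cli)/(PK*Ki + PNa*Nai + PCl*Clo))
Numer = 20.9, Denom = 166.64
Vm = -55.48 mV


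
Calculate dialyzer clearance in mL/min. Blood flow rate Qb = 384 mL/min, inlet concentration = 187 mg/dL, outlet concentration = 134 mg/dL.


K = Qb * (Cb_in - Cb_out) / Cb_in
K = 384 * (187 - 134) / 187
K = 108.8 mL/min


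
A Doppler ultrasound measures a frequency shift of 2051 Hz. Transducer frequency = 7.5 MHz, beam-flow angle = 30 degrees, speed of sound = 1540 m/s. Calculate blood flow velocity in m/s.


v = fd * c / (2 * f0 * cos(theta))
v = 2051 * 1540 / (2 * 7.5000e+06 * cos(30))
v = 0.2431 m/s


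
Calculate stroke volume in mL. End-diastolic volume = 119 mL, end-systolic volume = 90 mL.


SV = EDV - ESV
SV = 119 - 90
SV = 29 mL


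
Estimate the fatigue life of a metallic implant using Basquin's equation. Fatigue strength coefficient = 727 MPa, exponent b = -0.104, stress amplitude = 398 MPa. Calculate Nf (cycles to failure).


sigma_a = sigma_f' * (2Nf)^b
2Nf = (sigma_a/sigma_f')^(1/b)
2Nf = (398/727)^(1/-0.104)
2Nf = 328.00333
Nf = 164


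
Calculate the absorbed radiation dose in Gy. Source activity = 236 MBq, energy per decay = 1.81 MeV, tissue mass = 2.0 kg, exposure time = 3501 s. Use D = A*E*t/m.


A = 236 MBq = 2.3600e+08 Bq
E = 1.81 MeV = 2.89962e-13 J
D = A*E*t/m = 2.3600e+08*2.89962e-13*3501/2.0
D = 0.1198 Gy


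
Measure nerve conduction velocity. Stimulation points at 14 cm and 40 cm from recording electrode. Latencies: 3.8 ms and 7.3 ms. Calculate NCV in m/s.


Distance = (40 - 14) / 100 = 0.26 m
dt = (7.3 - 3.8) / 1000 = 0.0035 s
NCV = dist / dt = 74.29 m/s


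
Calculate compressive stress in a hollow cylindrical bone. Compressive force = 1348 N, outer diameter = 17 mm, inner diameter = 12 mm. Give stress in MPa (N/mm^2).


A = pi*(r_o^2 - r_i^2)
r_o = 8.5 mm, r_i = 6 mm
A = 113.883 mm^2
sigma = F/A = 1348 / 113.883
sigma = 11.84 MPa


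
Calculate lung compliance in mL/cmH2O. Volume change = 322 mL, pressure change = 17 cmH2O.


C = dV / dP
C = 322 / 17
C = 18.94 mL/cmH2O


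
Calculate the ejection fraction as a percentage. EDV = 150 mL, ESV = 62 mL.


SV = EDV - ESV = 150 - 62 = 88 mL
EF = SV/EDV * 100 = 88/150 * 100
EF = 58.67%


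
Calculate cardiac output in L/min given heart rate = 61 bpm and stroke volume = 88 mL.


CO = HR * SV
CO = 61 * 88 / 1000
CO = 5.368 L/min


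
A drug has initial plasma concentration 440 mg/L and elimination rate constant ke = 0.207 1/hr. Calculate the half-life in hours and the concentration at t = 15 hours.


t_half = ln(2) / ke = 0.693147 / 0.207 = 3.349 hr
C(t) = C0 * exp(-ke*t) = 440 * exp(-0.207*15)
C(15) = 19.72 mg/L


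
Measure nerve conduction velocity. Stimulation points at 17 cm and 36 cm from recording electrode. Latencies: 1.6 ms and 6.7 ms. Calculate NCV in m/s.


Distance = (36 - 17) / 100 = 0.19 m
dt = (6.7 - 1.6) / 1000 = 0.0051 s
NCV = dist / dt = 37.25 m/s


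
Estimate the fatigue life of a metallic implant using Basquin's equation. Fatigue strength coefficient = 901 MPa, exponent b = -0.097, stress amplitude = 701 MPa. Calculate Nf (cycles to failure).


sigma_a = sigma_f' * (2Nf)^b
2Nf = (sigma_a/sigma_f')^(1/b)
2Nf = (701/901)^(1/-0.097)
2Nf = 13.297842
Nf = 6.649


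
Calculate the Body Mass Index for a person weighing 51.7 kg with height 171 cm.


BMI = weight / height^2
height = 171 cm = 1.71 m
BMI = 51.7 / 1.71^2
BMI = 17.68 kg/m^2


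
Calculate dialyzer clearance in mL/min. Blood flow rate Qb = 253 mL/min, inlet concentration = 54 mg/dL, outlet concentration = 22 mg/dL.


K = Qb * (Cb_in - Cb_out) / Cb_in
K = 253 * (54 - 22) / 54
K = 149.9 mL/min


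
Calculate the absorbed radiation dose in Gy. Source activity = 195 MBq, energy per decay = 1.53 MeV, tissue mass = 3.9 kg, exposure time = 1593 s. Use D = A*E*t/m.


A = 195 MBq = 1.9500e+08 Bq
E = 1.53 MeV = 2.45106e-13 J
D = A*E*t/m = 1.9500e+08*2.45106e-13*1593/3.9
D = 0.01952 Gy


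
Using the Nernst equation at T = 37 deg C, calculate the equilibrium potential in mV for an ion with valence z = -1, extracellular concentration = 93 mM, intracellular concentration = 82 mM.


E = (RT/(zF)) * ln(C_out/C_in)
T = 37 + 273.15 = 310.15 K
E = (8.314 * 310.15 / (-1 * 96485)) * ln(93/82)
E = -3.364 mV


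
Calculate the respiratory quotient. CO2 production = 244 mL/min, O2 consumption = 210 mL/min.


RQ = VCO2 / VO2
RQ = 244 / 210
RQ = 1.162


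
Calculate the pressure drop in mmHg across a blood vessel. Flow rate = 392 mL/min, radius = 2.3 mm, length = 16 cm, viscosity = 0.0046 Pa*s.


dP = 8*mu*L*Q / (pi*r^4)
Q = 392 mL/min = 6.53333e-06 m^3/s
dP = 437.564 Pa = 437.564 / 133.322 mmHg = 3.282 mmHg


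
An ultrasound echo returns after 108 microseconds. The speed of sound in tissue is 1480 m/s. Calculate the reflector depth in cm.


depth = c * t / 2
t = 108 us = 1.0800e-04 s
depth = 1480 * 1.0800e-04 / 2
depth = 0.07992 m = 7.992 cm


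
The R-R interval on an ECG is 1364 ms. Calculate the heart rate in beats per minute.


HR = 60 / RR_interval(s)
RR = 1364 ms = 1.364 s
HR = 60 / 1.364 = 43.99 bpm


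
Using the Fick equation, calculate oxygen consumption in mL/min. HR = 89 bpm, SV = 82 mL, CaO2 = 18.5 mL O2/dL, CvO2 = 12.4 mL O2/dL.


CO = HR*SV = 89*82/1000 = 7.298 L/min
a-v O2 diff = 18.5 - 12.4 = 6.1 mL/dL
VO2 = CO * (CaO2-CvO2) * 10 dL/L
VO2 = 7.298 * 6.1 * 10
VO2 = 445.2 mL/min


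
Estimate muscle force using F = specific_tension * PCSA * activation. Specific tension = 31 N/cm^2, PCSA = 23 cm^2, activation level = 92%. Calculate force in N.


F = sigma * PCSA * activation
F = 31 * 23 * 0.92
F = 656 N


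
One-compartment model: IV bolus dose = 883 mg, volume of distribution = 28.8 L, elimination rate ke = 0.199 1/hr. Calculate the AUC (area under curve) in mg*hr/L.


C0 = Dose/Vd = 883/28.8 = 30.6597 mg/L
AUC = C0/ke = 30.6597/0.199
AUC = 154.1 mg*hr/L


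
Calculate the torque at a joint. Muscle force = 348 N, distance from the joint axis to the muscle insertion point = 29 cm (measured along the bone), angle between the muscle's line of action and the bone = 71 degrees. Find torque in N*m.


Torque = F * d * sin(theta)   (moment arm = d*sin(theta))
d = 29 cm = 0.29 m
Torque = 348 * 0.29 * sin(71)
Torque = 95.42 N*m


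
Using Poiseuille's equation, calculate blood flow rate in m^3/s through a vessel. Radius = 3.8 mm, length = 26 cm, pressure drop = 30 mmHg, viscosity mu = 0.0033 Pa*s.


Q = pi*r^4*dP / (8*mu*L)
r = 0.0038 m, L = 0.26 m
dP = 30 mmHg = 3999.66 Pa
Q = 3.8171e-04 m^3/s


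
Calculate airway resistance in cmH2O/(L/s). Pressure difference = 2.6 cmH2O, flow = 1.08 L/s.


R = dP / flow
R = 2.6 / 1.08
R = 2.407 cmH2O/(L/s)


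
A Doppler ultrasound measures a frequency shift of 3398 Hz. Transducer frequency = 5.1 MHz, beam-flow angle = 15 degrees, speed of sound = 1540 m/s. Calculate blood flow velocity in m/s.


v = fd * c / (2 * f0 * cos(theta))
v = 3398 * 1540 / (2 * 5.1000e+06 * cos(15))
v = 0.5311 m/s


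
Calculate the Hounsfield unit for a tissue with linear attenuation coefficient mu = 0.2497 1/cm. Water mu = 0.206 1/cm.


HU = ((mu_tissue - mu_water) / mu_water) * 1000
HU = ((0.2497 - 0.206) / 0.206) * 1000
HU = 212.1


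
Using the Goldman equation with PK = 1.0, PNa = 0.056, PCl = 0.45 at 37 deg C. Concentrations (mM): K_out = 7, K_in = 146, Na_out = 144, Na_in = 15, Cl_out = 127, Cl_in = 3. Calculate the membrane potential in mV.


Vm = (RT/F)*ln((PK*Ko + PNa*Nao + PCl*Cli)/(PK*Ki + PNa*Nai + PCl*Clo))
Numer = 16.414, Denom = 203.99
Vm = -67.35 mV


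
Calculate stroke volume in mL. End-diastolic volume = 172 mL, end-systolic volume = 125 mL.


SV = EDV - ESV
SV = 172 - 125
SV = 47 mL


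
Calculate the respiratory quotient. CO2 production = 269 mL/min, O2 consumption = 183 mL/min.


RQ = VCO2 / VO2
RQ = 269 / 183
RQ = 1.47


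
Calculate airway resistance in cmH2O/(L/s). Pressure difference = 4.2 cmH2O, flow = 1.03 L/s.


R = dP / flow
R = 4.2 / 1.03
R = 4.078 cmH2O/(L/s)


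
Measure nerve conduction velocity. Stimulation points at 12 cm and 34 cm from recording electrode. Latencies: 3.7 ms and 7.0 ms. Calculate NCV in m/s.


Distance = (34 - 12) / 100 = 0.22 m
dt = (7.0 - 3.7) / 1000 = 0.0033 s
NCV = dist / dt = 66.67 m/s


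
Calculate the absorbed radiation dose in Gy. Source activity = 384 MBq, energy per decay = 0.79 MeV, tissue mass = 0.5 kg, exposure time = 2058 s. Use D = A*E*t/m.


A = 384 MBq = 3.8400e+08 Bq
E = 0.79 MeV = 1.26558e-13 J
D = A*E*t/m = 3.8400e+08*1.26558e-13*2058/0.5
D = 0.2 Gy


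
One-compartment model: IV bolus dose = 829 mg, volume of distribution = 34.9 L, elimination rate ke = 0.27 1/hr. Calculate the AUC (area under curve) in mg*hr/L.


C0 = Dose/Vd = 829/34.9 = 23.7536 mg/L
AUC = C0/ke = 23.7536/0.27
AUC = 87.98 mg*hr/L


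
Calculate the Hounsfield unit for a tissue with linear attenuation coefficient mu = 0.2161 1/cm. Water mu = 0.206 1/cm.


HU = ((mu_tissue - mu_water) / mu_water) * 1000
HU = ((0.2161 - 0.206) / 0.206) * 1000
HU = 49.03


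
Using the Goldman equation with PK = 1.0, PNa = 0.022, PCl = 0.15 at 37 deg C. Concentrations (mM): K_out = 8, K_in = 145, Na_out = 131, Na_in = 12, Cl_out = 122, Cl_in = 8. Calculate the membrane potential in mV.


Vm = (RT/F)*ln((PK*Ko + PNa*Nao + PCl*Cli)/(PK*Ki + PNa*Nai + PCl*Clo))
Numer = 12.082, Denom = 163.564
Vm = -69.63 mV


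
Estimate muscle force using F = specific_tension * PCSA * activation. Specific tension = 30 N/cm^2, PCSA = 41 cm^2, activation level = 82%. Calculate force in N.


F = sigma * PCSA * activation
F = 30 * 41 * 0.82
F = 1009 N


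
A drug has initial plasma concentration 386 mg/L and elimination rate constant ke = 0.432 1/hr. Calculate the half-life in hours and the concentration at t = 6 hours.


t_half = ln(2) / ke = 0.693147 / 0.432 = 1.605 hr
C(t) = C0 * exp(-ke*t) = 386 * exp(-0.432*6)
C(6) = 28.9 mg/L


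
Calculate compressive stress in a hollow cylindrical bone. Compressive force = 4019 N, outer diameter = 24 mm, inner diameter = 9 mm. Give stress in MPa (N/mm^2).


A = pi*(r_o^2 - r_i^2)
r_o = 12 mm, r_i = 4.5 mm
A = 388.772 mm^2
sigma = F/A = 4019 / 388.772
sigma = 10.34 MPa


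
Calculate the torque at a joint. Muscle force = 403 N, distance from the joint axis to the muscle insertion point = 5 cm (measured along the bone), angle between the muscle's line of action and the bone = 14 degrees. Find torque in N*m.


Torque = F * d * sin(theta)   (moment arm = d*sin(theta))
d = 5 cm = 0.05 m
Torque = 403 * 0.05 * sin(14)
Torque = 4.875 N*m


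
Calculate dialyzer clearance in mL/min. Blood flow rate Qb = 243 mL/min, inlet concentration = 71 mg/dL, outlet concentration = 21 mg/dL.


K = Qb * (Cb_in - Cb_out) / Cb_in
K = 243 * (71 - 21) / 71
K = 171.1 mL/min


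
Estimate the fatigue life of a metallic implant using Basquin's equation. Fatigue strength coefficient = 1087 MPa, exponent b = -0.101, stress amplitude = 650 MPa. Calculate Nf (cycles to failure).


sigma_a = sigma_f' * (2Nf)^b
2Nf = (sigma_a/sigma_f')^(1/b)
2Nf = (650/1087)^(1/-0.101)
2Nf = 162.5741
Nf = 81.29


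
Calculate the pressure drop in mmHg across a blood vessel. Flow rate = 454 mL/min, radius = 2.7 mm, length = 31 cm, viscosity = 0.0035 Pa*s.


dP = 8*mu*L*Q / (pi*r^4)
Q = 454 mL/min = 7.56667e-06 m^3/s
dP = 393.387 Pa = 393.387 / 133.322 mmHg = 2.951 mmHg


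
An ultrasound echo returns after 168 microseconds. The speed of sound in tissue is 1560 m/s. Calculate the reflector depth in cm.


depth = c * t / 2
t = 168 us = 1.6800e-04 s
depth = 1560 * 1.6800e-04 / 2
depth = 0.13104 m = 13.104 cm


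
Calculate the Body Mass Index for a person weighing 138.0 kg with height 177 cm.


BMI = weight / height^2
height = 177 cm = 1.77 m
BMI = 138.0 / 1.77^2
BMI = 44.05 kg/m^2


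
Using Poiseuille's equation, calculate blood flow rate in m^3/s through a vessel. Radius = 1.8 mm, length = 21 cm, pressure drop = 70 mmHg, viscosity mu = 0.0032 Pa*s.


Q = pi*r^4*dP / (8*mu*L)
r = 0.0018 m, L = 0.21 m
dP = 70 mmHg = 9332.54 Pa
Q = 5.7251e-05 m^3/s


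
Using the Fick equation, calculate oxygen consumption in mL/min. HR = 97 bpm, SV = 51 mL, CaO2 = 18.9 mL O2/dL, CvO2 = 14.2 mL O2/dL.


CO = HR*SV = 97*51/1000 = 4.947 L/min
a-v O2 diff = 18.9 - 14.2 = 4.7 mL/dL
VO2 = CO * (CaO2-CvO2) * 10 dL/L
VO2 = 4.947 * 4.7 * 10
VO2 = 232.5 mL/min


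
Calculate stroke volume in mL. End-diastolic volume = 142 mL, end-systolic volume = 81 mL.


SV = EDV - ESV
SV = 142 - 81
SV = 61 mL


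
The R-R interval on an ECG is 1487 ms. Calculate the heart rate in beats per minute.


HR = 60 / RR_interval(s)
RR = 1487 ms = 1.487 s
HR = 60 / 1.487 = 40.35 bpm


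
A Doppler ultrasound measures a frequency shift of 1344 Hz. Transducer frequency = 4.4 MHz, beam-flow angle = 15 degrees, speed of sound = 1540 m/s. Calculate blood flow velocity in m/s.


v = fd * c / (2 * f0 * cos(theta))
v = 1344 * 1540 / (2 * 4.4000e+06 * cos(15))
v = 0.2435 m/s


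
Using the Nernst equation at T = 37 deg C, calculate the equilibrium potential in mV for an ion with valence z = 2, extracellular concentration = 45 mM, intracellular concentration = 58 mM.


E = (RT/(zF)) * ln(C_out/C_in)
T = 37 + 273.15 = 310.15 K
E = (8.314 * 310.15 / (2 * 96485)) * ln(45/58)
E = -3.391 mV


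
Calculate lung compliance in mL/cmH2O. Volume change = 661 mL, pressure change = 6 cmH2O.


C = dV / dP
C = 661 / 6
C = 110.2 mL/cmH2O


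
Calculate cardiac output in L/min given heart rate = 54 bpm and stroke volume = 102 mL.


CO = HR * SV
CO = 54 * 102 / 1000
CO = 5.508 L/min


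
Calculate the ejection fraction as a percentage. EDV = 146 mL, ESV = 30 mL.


SV = EDV - ESV = 146 - 30 = 116 mL
EF = SV/EDV * 100 = 116/146 * 100
EF = 79.45%


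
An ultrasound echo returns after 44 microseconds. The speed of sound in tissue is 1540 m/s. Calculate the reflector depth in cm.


depth = c * t / 2
t = 44 us = 4.4000e-05 s
depth = 1540 * 4.4000e-05 / 2
depth = 0.03388 m = 3.388 cm


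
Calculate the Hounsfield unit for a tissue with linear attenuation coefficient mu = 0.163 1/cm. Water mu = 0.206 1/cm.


HU = ((mu_tissue - mu_water) / mu_water) * 1000
HU = ((0.163 - 0.206) / 0.206) * 1000
HU = -208.7


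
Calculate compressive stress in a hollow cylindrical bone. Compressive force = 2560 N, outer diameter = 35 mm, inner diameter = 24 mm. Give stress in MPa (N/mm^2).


A = pi*(r_o^2 - r_i^2)
r_o = 17.5 mm, r_i = 12 mm
A = 509.723 mm^2
sigma = F/A = 2560 / 509.723
sigma = 5.022 MPa


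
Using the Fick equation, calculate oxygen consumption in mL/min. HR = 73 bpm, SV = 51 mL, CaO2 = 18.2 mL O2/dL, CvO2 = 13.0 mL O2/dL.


CO = HR*SV = 73*51/1000 = 3.723 L/min
a-v O2 diff = 18.2 - 13.0 = 5.2 mL/dL
VO2 = CO * (CaO2-CvO2) * 10 dL/L
VO2 = 3.723 * 5.2 * 10
VO2 = 193.6 mL/min


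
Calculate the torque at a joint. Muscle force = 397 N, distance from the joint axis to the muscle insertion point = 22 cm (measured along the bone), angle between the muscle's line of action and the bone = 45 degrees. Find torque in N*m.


Torque = F * d * sin(theta)   (moment arm = d*sin(theta))
d = 22 cm = 0.22 m
Torque = 397 * 0.22 * sin(45)
Torque = 61.76 N*m


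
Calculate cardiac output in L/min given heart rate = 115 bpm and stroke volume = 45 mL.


CO = HR * SV
CO = 115 * 45 / 1000
CO = 5.175 L/min


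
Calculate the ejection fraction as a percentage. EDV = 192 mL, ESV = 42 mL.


SV = EDV - ESV = 192 - 42 = 150 mL
EF = SV/EDV * 100 = 150/192 * 100
EF = 78.12%


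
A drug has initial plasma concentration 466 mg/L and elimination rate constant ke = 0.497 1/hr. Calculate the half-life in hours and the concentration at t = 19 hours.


t_half = ln(2) / ke = 0.693147 / 0.497 = 1.395 hr
C(t) = C0 * exp(-ke*t) = 466 * exp(-0.497*19)
C(19) = 0.03693 mg/L


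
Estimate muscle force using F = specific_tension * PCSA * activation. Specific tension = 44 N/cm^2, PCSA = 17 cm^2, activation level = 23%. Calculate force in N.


F = sigma * PCSA * activation
F = 44 * 17 * 0.23
F = 172 N


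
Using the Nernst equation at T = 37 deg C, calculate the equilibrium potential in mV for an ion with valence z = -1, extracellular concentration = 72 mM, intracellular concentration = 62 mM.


E = (RT/(zF)) * ln(C_out/C_in)
T = 37 + 273.15 = 310.15 K
E = (8.314 * 310.15 / (-1 * 96485)) * ln(72/62)
E = -3.996 mV


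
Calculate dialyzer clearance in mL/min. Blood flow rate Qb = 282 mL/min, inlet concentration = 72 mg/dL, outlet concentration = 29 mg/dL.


K = Qb * (Cb_in - Cb_out) / Cb_in
K = 282 * (72 - 29) / 72
K = 168.4 mL/min


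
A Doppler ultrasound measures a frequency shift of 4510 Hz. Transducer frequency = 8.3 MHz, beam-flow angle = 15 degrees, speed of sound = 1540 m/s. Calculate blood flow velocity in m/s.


v = fd * c / (2 * f0 * cos(theta))
v = 4510 * 1540 / (2 * 8.3000e+06 * cos(15))
v = 0.4332 m/s


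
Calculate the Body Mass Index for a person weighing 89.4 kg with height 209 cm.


BMI = weight / height^2
height = 209 cm = 2.09 m
BMI = 89.4 / 2.09^2
BMI = 20.47 kg/m^2


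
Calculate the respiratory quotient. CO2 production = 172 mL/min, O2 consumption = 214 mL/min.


RQ = VCO2 / VO2
RQ = 172 / 214
RQ = 0.8037


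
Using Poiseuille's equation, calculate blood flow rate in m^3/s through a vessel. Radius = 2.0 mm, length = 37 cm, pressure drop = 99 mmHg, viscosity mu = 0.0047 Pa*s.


Q = pi*r^4*dP / (8*mu*L)
r = 0.002 m, L = 0.37 m
dP = 99 mmHg = 13198.878 Pa
Q = 4.7689e-05 m^3/s


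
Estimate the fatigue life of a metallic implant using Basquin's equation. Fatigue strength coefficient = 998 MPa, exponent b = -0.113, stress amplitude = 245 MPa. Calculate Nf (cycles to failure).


sigma_a = sigma_f' * (2Nf)^b
2Nf = (sigma_a/sigma_f')^(1/b)
2Nf = (245/998)^(1/-0.113)
2Nf = 249985.92
Nf = 1.25e+05


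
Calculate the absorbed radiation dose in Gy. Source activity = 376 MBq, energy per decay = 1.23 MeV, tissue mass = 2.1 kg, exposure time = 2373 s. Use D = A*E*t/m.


A = 376 MBq = 3.7600e+08 Bq
E = 1.23 MeV = 1.97046e-13 J
D = A*E*t/m = 3.7600e+08*1.97046e-13*2373/2.1
D = 0.08372 Gy


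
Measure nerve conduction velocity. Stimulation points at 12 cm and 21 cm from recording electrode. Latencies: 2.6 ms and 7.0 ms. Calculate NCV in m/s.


Distance = (21 - 12) / 100 = 0.09 m
dt = (7.0 - 2.6) / 1000 = 0.0044 s
NCV = dist / dt = 20.45 m/s


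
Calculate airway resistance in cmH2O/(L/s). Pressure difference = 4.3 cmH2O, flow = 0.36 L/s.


R = dP / flow
R = 4.3 / 0.36
R = 11.94 cmH2O/(L/s)


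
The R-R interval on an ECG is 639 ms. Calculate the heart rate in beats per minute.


HR = 60 / RR_interval(s)
RR = 639 ms = 0.639 s
HR = 60 / 0.639 = 93.9 bpm


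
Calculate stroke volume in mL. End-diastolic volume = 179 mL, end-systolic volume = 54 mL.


SV = EDV - ESV
SV = 179 - 54
SV = 125 mL


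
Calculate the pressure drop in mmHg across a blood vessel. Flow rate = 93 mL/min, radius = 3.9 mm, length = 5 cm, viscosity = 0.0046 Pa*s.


dP = 8*mu*L*Q / (pi*r^4)
Q = 93 mL/min = 1.55e-06 m^3/s
dP = 3.92411 Pa = 3.92411 / 133.322 mmHg = 0.02943 mmHg


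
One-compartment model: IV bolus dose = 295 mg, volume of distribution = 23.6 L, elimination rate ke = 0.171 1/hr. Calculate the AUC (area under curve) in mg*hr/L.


C0 = Dose/Vd = 295/23.6 = 12.5 mg/L
AUC = C0/ke = 12.5/0.171
AUC = 73.1 mg*hr/L


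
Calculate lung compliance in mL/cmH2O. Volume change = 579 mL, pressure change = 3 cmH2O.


C = dV / dP
C = 579 / 3
C = 193 mL/cmH2O


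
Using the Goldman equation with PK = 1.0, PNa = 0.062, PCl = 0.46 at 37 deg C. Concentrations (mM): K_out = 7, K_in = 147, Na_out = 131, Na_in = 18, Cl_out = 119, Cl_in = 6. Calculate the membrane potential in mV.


Vm = (RT/F)*ln((PK*Ko + PNa*Nao + PCl*Cli)/(PK*Ki + PNa*Nai + PCl*Clo))
Numer = 17.882, Denom = 202.856
Vm = -64.91 mV


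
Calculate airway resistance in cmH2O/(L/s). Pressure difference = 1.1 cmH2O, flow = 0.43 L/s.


R = dP / flow
R = 1.1 / 0.43
R = 2.558 cmH2O/(L/s)


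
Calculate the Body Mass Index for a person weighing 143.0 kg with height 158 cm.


BMI = weight / height^2
height = 158 cm = 1.58 m
BMI = 143.0 / 1.58^2
BMI = 57.28 kg/m^2


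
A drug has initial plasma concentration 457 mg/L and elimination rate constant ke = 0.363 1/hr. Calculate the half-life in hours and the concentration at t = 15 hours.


t_half = ln(2) / ke = 0.693147 / 0.363 = 1.909 hr
C(t) = C0 * exp(-ke*t) = 457 * exp(-0.363*15)
C(15) = 1.973 mg/L


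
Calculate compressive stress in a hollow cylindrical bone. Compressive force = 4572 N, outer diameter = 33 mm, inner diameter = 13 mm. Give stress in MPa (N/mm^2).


A = pi*(r_o^2 - r_i^2)
r_o = 16.5 mm, r_i = 6.5 mm
A = 722.566 mm^2
sigma = F/A = 4572 / 722.566
sigma = 6.327 MPa


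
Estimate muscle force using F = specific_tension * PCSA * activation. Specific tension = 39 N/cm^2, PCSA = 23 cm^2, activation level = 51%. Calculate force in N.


F = sigma * PCSA * activation
F = 39 * 23 * 0.51
F = 457.5 N


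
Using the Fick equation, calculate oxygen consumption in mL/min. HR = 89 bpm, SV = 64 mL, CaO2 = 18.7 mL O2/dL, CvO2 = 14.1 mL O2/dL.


CO = HR*SV = 89*64/1000 = 5.696 L/min
a-v O2 diff = 18.7 - 14.1 = 4.6 mL/dL
VO2 = CO * (CaO2-CvO2) * 10 dL/L
VO2 = 5.696 * 4.6 * 10
VO2 = 262 mL/min


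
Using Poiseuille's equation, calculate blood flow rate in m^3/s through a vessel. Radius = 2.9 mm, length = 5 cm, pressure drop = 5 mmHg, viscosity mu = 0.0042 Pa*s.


Q = pi*r^4*dP / (8*mu*L)
r = 0.0029 m, L = 0.05 m
dP = 5 mmHg = 666.61 Pa
Q = 8.8167e-05 m^3/s


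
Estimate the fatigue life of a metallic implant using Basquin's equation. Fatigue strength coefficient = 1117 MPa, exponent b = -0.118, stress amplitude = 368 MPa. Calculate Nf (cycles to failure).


sigma_a = sigma_f' * (2Nf)^b
2Nf = (sigma_a/sigma_f')^(1/b)
2Nf = (368/1117)^(1/-0.118)
2Nf = 12203.546
Nf = 6102


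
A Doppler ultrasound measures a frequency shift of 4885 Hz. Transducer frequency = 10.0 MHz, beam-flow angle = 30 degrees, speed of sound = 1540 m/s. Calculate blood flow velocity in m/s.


v = fd * c / (2 * f0 * cos(theta))
v = 4885 * 1540 / (2 * 1.0000e+07 * cos(30))
v = 0.4343 m/s


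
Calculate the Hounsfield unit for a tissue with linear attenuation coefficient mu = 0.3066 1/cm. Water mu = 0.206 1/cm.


HU = ((mu_tissue - mu_water) / mu_water) * 1000
HU = ((0.3066 - 0.206) / 0.206) * 1000
HU = 488.3


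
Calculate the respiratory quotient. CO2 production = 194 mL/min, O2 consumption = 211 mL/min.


RQ = VCO2 / VO2
RQ = 194 / 211
RQ = 0.9194


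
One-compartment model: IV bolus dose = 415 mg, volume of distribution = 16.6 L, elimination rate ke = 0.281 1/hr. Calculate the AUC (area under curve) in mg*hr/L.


C0 = Dose/Vd = 415/16.6 = 25 mg/L
AUC = C0/ke = 25/0.281
AUC = 88.97 mg*hr/L


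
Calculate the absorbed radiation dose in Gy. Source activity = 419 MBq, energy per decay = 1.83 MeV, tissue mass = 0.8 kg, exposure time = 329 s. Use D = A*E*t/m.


A = 419 MBq = 4.1900e+08 Bq
E = 1.83 MeV = 2.93166e-13 J
D = A*E*t/m = 4.1900e+08*2.93166e-13*329/0.8
D = 0.05052 Gy


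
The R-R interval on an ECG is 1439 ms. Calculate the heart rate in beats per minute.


HR = 60 / RR_interval(s)
RR = 1439 ms = 1.439 s
HR = 60 / 1.439 = 41.7 bpm


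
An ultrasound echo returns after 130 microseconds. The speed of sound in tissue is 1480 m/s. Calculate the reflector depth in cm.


depth = c * t / 2
t = 130 us = 1.3000e-04 s
depth = 1480 * 1.3000e-04 / 2
depth = 0.0962 m = 9.62 cm


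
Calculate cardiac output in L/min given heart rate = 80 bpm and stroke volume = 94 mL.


CO = HR * SV
CO = 80 * 94 / 1000
CO = 7.52 L/min


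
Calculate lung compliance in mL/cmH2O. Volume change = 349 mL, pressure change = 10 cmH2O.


C = dV / dP
C = 349 / 10
C = 34.9 mL/cmH2O


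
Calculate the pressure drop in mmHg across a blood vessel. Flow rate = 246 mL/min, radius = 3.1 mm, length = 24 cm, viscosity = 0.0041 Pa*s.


dP = 8*mu*L*Q / (pi*r^4)
Q = 246 mL/min = 4.1e-06 m^3/s
dP = 111.243 Pa = 111.243 / 133.322 mmHg = 0.8344 mmHg


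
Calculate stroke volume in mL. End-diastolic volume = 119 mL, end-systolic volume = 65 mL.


SV = EDV - ESV
SV = 119 - 65
SV = 54 mL


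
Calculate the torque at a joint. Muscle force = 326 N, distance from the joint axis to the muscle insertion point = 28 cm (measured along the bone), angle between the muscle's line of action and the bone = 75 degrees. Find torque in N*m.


Torque = F * d * sin(theta)   (moment arm = d*sin(theta))
d = 28 cm = 0.28 m
Torque = 326 * 0.28 * sin(75)
Torque = 88.17 N*m


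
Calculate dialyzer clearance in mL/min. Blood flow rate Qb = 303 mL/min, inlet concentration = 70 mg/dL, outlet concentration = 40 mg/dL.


K = Qb * (Cb_in - Cb_out) / Cb_in
K = 303 * (70 - 40) / 70
K = 129.9 mL/min


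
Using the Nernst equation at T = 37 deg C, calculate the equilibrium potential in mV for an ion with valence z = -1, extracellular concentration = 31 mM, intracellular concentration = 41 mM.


E = (RT/(zF)) * ln(C_out/C_in)
T = 37 + 273.15 = 310.15 K
E = (8.314 * 310.15 / (-1 * 96485)) * ln(31/41)
E = 7.472 mV


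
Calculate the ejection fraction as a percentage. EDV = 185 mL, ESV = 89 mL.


SV = EDV - ESV = 185 - 89 = 96 mL
EF = SV/EDV * 100 = 96/185 * 100
EF = 51.89%


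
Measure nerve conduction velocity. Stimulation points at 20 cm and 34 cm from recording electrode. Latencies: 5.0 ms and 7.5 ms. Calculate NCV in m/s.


Distance = (34 - 20) / 100 = 0.14 m
dt = (7.5 - 5.0) / 1000 = 0.0025 s
NCV = dist / dt = 56 m/s


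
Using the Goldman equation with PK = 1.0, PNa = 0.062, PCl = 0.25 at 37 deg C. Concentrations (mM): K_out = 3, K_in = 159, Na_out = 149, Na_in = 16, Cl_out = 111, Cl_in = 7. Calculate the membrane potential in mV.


Vm = (RT/F)*ln((PK*Ko + PNa*Nao + PCl*Cli)/(PK*Ki + PNa*Nai + PCl*Clo))
Numer = 13.988, Denom = 187.742
Vm = -69.4 mV


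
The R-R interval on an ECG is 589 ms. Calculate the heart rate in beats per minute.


HR = 60 / RR_interval(s)
RR = 589 ms = 0.589 s
HR = 60 / 0.589 = 101.9 bpm


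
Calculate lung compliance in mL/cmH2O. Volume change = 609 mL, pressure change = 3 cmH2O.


C = dV / dP
C = 609 / 3
C = 203 mL/cmH2O


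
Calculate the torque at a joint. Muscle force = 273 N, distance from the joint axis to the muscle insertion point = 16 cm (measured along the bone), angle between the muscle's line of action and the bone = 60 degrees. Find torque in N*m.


Torque = F * d * sin(theta)   (moment arm = d*sin(theta))
d = 16 cm = 0.16 m
Torque = 273 * 0.16 * sin(60)
Torque = 37.83 N*m


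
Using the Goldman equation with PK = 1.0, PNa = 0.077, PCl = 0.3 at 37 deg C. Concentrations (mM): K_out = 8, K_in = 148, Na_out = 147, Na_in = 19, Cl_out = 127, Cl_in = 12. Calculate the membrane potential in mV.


Vm = (RT/F)*ln((PK*Ko + PNa*Nao + PCl*Cli)/(PK*Ki + PNa*Nai + PCl*Clo))
Numer = 22.919, Denom = 187.563
Vm = -56.18 mV


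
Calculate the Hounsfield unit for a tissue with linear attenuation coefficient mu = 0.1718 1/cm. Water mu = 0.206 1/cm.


HU = ((mu_tissue - mu_water) / mu_water) * 1000
HU = ((0.1718 - 0.206) / 0.206) * 1000
HU = -166


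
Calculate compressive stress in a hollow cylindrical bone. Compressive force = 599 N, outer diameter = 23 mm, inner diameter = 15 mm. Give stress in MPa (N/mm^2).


A = pi*(r_o^2 - r_i^2)
r_o = 11.5 mm, r_i = 7.5 mm
A = 238.761 mm^2
sigma = F/A = 599 / 238.761
sigma = 2.509 MPa


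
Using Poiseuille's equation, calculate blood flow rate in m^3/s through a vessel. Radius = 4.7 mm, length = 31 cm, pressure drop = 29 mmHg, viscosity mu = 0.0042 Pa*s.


Q = pi*r^4*dP / (8*mu*L)
r = 0.0047 m, L = 0.31 m
dP = 29 mmHg = 3866.338 Pa
Q = 5.6904e-04 m^3/s


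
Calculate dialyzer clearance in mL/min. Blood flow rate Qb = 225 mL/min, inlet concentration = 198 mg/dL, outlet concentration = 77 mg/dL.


K = Qb * (Cb_in - Cb_out) / Cb_in
K = 225 * (198 - 77) / 198
K = 137.5 mL/min


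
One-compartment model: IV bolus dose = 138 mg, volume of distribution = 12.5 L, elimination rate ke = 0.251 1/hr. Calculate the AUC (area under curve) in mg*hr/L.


C0 = Dose/Vd = 138/12.5 = 11.04 mg/L
AUC = C0/ke = 11.04/0.251
AUC = 43.98 mg*hr/L


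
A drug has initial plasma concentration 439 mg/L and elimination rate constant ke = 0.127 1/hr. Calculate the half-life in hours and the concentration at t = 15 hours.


t_half = ln(2) / ke = 0.693147 / 0.127 = 5.458 hr
C(t) = C0 * exp(-ke*t) = 439 * exp(-0.127*15)
C(15) = 65.33 mg/L


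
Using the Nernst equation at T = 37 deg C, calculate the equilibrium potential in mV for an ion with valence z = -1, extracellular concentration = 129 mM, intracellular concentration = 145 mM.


E = (RT/(zF)) * ln(C_out/C_in)
T = 37 + 273.15 = 310.15 K
E = (8.314 * 310.15 / (-1 * 96485)) * ln(129/145)
E = 3.125 mV


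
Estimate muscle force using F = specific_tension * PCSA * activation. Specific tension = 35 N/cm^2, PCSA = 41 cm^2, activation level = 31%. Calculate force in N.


F = sigma * PCSA * activation
F = 35 * 41 * 0.31
F = 444.9 N


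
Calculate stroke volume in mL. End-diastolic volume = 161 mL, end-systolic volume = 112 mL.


SV = EDV - ESV
SV = 161 - 112
SV = 49 mL


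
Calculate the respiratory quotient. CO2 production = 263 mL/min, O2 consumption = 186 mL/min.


RQ = VCO2 / VO2
RQ = 263 / 186
RQ = 1.414


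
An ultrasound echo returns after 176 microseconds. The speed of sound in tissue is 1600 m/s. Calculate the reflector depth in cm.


depth = c * t / 2
t = 176 us = 1.7600e-04 s
depth = 1600 * 1.7600e-04 / 2
depth = 0.1408 m = 14.08 cm


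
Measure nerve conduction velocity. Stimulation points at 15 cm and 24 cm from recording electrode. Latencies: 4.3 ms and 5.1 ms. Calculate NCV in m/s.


Distance = (24 - 15) / 100 = 0.09 m
dt = (5.1 - 4.3) / 1000 = 8.0000e-04 s
NCV = dist / dt = 112.5 m/s
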